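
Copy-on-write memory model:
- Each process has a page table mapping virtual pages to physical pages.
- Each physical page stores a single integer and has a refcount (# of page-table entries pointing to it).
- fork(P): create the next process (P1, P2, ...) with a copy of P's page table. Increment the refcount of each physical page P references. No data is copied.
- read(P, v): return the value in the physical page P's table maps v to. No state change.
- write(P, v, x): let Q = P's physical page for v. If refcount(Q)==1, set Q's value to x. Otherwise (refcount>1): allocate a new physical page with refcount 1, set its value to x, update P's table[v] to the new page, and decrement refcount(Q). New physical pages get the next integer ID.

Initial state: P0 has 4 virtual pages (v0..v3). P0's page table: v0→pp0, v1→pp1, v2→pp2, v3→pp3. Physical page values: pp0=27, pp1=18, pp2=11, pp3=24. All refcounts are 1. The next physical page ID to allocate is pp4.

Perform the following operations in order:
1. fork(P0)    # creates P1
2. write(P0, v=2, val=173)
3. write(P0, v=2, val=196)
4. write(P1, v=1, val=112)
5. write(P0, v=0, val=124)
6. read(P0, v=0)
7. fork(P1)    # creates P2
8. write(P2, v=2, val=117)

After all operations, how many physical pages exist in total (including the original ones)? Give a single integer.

Answer: 8

Derivation:
Op 1: fork(P0) -> P1. 4 ppages; refcounts: pp0:2 pp1:2 pp2:2 pp3:2
Op 2: write(P0, v2, 173). refcount(pp2)=2>1 -> COPY to pp4. 5 ppages; refcounts: pp0:2 pp1:2 pp2:1 pp3:2 pp4:1
Op 3: write(P0, v2, 196). refcount(pp4)=1 -> write in place. 5 ppages; refcounts: pp0:2 pp1:2 pp2:1 pp3:2 pp4:1
Op 4: write(P1, v1, 112). refcount(pp1)=2>1 -> COPY to pp5. 6 ppages; refcounts: pp0:2 pp1:1 pp2:1 pp3:2 pp4:1 pp5:1
Op 5: write(P0, v0, 124). refcount(pp0)=2>1 -> COPY to pp6. 7 ppages; refcounts: pp0:1 pp1:1 pp2:1 pp3:2 pp4:1 pp5:1 pp6:1
Op 6: read(P0, v0) -> 124. No state change.
Op 7: fork(P1) -> P2. 7 ppages; refcounts: pp0:2 pp1:1 pp2:2 pp3:3 pp4:1 pp5:2 pp6:1
Op 8: write(P2, v2, 117). refcount(pp2)=2>1 -> COPY to pp7. 8 ppages; refcounts: pp0:2 pp1:1 pp2:1 pp3:3 pp4:1 pp5:2 pp6:1 pp7:1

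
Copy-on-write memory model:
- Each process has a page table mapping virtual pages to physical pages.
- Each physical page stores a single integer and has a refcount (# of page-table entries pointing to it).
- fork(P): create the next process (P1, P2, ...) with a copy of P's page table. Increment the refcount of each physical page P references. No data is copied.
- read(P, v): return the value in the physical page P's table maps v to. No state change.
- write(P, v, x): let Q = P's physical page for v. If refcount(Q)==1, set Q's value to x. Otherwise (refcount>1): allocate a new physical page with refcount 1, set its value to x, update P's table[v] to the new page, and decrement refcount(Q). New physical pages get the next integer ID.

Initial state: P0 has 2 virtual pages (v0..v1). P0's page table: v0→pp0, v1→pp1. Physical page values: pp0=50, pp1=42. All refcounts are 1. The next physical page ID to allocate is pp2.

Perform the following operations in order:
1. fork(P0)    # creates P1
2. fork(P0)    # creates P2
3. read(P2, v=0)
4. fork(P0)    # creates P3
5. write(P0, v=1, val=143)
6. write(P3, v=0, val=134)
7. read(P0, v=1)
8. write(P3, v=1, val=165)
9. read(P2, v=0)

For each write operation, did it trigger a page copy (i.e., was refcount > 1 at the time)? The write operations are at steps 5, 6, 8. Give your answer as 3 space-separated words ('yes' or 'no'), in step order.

Op 1: fork(P0) -> P1. 2 ppages; refcounts: pp0:2 pp1:2
Op 2: fork(P0) -> P2. 2 ppages; refcounts: pp0:3 pp1:3
Op 3: read(P2, v0) -> 50. No state change.
Op 4: fork(P0) -> P3. 2 ppages; refcounts: pp0:4 pp1:4
Op 5: write(P0, v1, 143). refcount(pp1)=4>1 -> COPY to pp2. 3 ppages; refcounts: pp0:4 pp1:3 pp2:1
Op 6: write(P3, v0, 134). refcount(pp0)=4>1 -> COPY to pp3. 4 ppages; refcounts: pp0:3 pp1:3 pp2:1 pp3:1
Op 7: read(P0, v1) -> 143. No state change.
Op 8: write(P3, v1, 165). refcount(pp1)=3>1 -> COPY to pp4. 5 ppages; refcounts: pp0:3 pp1:2 pp2:1 pp3:1 pp4:1
Op 9: read(P2, v0) -> 50. No state change.

yes yes yes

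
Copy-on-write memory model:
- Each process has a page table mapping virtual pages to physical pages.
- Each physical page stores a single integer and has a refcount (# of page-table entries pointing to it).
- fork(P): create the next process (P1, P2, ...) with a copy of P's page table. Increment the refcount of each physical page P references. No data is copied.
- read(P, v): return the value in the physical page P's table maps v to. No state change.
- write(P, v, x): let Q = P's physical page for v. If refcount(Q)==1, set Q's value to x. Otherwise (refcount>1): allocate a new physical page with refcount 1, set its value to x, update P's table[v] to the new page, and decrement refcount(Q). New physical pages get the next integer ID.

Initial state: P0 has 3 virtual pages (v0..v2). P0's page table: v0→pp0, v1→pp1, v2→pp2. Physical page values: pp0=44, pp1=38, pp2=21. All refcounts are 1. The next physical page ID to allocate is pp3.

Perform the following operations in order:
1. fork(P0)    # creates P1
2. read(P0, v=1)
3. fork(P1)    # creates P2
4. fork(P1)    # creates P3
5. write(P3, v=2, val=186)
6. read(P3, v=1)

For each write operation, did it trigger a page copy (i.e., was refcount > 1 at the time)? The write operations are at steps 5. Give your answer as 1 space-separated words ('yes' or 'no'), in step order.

Op 1: fork(P0) -> P1. 3 ppages; refcounts: pp0:2 pp1:2 pp2:2
Op 2: read(P0, v1) -> 38. No state change.
Op 3: fork(P1) -> P2. 3 ppages; refcounts: pp0:3 pp1:3 pp2:3
Op 4: fork(P1) -> P3. 3 ppages; refcounts: pp0:4 pp1:4 pp2:4
Op 5: write(P3, v2, 186). refcount(pp2)=4>1 -> COPY to pp3. 4 ppages; refcounts: pp0:4 pp1:4 pp2:3 pp3:1
Op 6: read(P3, v1) -> 38. No state change.

yes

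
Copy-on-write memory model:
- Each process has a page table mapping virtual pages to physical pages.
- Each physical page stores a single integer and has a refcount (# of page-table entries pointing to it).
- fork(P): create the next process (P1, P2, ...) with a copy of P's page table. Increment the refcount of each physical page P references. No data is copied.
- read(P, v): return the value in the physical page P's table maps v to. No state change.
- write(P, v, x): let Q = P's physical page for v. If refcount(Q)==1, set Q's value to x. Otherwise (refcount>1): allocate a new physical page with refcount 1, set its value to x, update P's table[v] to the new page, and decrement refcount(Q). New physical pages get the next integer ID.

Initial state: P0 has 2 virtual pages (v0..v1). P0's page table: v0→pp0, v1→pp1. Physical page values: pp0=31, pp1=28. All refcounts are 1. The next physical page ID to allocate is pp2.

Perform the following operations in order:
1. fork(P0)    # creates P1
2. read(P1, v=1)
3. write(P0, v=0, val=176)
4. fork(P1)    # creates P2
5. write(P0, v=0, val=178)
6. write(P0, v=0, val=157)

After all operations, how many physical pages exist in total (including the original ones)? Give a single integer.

Op 1: fork(P0) -> P1. 2 ppages; refcounts: pp0:2 pp1:2
Op 2: read(P1, v1) -> 28. No state change.
Op 3: write(P0, v0, 176). refcount(pp0)=2>1 -> COPY to pp2. 3 ppages; refcounts: pp0:1 pp1:2 pp2:1
Op 4: fork(P1) -> P2. 3 ppages; refcounts: pp0:2 pp1:3 pp2:1
Op 5: write(P0, v0, 178). refcount(pp2)=1 -> write in place. 3 ppages; refcounts: pp0:2 pp1:3 pp2:1
Op 6: write(P0, v0, 157). refcount(pp2)=1 -> write in place. 3 ppages; refcounts: pp0:2 pp1:3 pp2:1

Answer: 3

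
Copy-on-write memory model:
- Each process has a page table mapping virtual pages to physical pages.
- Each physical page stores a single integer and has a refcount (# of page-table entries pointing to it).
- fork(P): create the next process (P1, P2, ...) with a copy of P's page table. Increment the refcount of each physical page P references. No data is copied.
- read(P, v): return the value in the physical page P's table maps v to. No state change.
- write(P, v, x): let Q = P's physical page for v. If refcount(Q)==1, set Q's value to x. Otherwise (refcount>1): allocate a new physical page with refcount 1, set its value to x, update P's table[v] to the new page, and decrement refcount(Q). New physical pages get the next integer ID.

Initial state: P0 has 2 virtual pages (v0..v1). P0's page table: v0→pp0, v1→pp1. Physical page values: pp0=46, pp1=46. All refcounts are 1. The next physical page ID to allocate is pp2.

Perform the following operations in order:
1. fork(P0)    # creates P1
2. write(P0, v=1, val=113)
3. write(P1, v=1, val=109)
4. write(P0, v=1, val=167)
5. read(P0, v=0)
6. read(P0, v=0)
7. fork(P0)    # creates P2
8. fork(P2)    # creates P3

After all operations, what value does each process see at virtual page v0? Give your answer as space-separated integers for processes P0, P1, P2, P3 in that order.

Answer: 46 46 46 46

Derivation:
Op 1: fork(P0) -> P1. 2 ppages; refcounts: pp0:2 pp1:2
Op 2: write(P0, v1, 113). refcount(pp1)=2>1 -> COPY to pp2. 3 ppages; refcounts: pp0:2 pp1:1 pp2:1
Op 3: write(P1, v1, 109). refcount(pp1)=1 -> write in place. 3 ppages; refcounts: pp0:2 pp1:1 pp2:1
Op 4: write(P0, v1, 167). refcount(pp2)=1 -> write in place. 3 ppages; refcounts: pp0:2 pp1:1 pp2:1
Op 5: read(P0, v0) -> 46. No state change.
Op 6: read(P0, v0) -> 46. No state change.
Op 7: fork(P0) -> P2. 3 ppages; refcounts: pp0:3 pp1:1 pp2:2
Op 8: fork(P2) -> P3. 3 ppages; refcounts: pp0:4 pp1:1 pp2:3
P0: v0 -> pp0 = 46
P1: v0 -> pp0 = 46
P2: v0 -> pp0 = 46
P3: v0 -> pp0 = 46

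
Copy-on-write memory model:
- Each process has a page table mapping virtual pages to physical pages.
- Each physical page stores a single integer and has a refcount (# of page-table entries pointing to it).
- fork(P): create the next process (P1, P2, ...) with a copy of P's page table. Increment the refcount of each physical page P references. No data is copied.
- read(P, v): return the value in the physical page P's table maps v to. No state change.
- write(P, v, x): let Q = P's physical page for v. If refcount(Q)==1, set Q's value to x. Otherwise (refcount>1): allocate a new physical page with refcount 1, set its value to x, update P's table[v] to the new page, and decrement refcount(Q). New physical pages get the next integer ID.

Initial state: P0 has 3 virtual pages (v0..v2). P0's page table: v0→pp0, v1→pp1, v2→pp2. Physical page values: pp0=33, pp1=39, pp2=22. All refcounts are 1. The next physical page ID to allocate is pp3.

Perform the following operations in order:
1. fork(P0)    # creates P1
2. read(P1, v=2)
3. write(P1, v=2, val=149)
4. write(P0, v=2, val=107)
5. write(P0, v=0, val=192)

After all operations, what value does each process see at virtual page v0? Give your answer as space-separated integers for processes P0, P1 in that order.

Op 1: fork(P0) -> P1. 3 ppages; refcounts: pp0:2 pp1:2 pp2:2
Op 2: read(P1, v2) -> 22. No state change.
Op 3: write(P1, v2, 149). refcount(pp2)=2>1 -> COPY to pp3. 4 ppages; refcounts: pp0:2 pp1:2 pp2:1 pp3:1
Op 4: write(P0, v2, 107). refcount(pp2)=1 -> write in place. 4 ppages; refcounts: pp0:2 pp1:2 pp2:1 pp3:1
Op 5: write(P0, v0, 192). refcount(pp0)=2>1 -> COPY to pp4. 5 ppages; refcounts: pp0:1 pp1:2 pp2:1 pp3:1 pp4:1
P0: v0 -> pp4 = 192
P1: v0 -> pp0 = 33

Answer: 192 33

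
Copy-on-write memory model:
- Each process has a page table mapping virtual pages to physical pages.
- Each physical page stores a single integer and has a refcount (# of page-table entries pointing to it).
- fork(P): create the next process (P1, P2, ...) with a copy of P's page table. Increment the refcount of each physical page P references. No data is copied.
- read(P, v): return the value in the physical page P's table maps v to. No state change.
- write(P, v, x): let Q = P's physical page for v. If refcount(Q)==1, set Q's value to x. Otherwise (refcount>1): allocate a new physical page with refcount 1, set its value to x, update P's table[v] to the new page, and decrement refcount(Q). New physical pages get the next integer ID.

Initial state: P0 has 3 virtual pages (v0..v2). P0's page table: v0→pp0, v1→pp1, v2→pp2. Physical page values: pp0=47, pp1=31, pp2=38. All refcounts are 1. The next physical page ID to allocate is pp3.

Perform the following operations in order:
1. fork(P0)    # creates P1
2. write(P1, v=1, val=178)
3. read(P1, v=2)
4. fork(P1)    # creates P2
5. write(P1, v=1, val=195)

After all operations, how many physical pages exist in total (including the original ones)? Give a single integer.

Answer: 5

Derivation:
Op 1: fork(P0) -> P1. 3 ppages; refcounts: pp0:2 pp1:2 pp2:2
Op 2: write(P1, v1, 178). refcount(pp1)=2>1 -> COPY to pp3. 4 ppages; refcounts: pp0:2 pp1:1 pp2:2 pp3:1
Op 3: read(P1, v2) -> 38. No state change.
Op 4: fork(P1) -> P2. 4 ppages; refcounts: pp0:3 pp1:1 pp2:3 pp3:2
Op 5: write(P1, v1, 195). refcount(pp3)=2>1 -> COPY to pp4. 5 ppages; refcounts: pp0:3 pp1:1 pp2:3 pp3:1 pp4:1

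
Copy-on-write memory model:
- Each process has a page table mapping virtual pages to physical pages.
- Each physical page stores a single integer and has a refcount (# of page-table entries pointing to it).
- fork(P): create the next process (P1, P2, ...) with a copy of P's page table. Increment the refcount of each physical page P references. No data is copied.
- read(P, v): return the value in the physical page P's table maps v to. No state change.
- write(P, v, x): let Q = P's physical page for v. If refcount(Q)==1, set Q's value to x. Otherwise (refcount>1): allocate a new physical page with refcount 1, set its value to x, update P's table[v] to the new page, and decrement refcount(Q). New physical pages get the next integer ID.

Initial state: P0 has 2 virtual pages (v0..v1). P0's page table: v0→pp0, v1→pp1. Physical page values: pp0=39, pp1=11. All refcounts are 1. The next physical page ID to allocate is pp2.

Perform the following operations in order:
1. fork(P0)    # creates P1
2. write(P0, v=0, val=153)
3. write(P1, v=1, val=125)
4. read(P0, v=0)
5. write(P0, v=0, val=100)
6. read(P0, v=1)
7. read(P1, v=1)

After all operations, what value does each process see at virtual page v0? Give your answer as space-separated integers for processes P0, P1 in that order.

Op 1: fork(P0) -> P1. 2 ppages; refcounts: pp0:2 pp1:2
Op 2: write(P0, v0, 153). refcount(pp0)=2>1 -> COPY to pp2. 3 ppages; refcounts: pp0:1 pp1:2 pp2:1
Op 3: write(P1, v1, 125). refcount(pp1)=2>1 -> COPY to pp3. 4 ppages; refcounts: pp0:1 pp1:1 pp2:1 pp3:1
Op 4: read(P0, v0) -> 153. No state change.
Op 5: write(P0, v0, 100). refcount(pp2)=1 -> write in place. 4 ppages; refcounts: pp0:1 pp1:1 pp2:1 pp3:1
Op 6: read(P0, v1) -> 11. No state change.
Op 7: read(P1, v1) -> 125. No state change.
P0: v0 -> pp2 = 100
P1: v0 -> pp0 = 39

Answer: 100 39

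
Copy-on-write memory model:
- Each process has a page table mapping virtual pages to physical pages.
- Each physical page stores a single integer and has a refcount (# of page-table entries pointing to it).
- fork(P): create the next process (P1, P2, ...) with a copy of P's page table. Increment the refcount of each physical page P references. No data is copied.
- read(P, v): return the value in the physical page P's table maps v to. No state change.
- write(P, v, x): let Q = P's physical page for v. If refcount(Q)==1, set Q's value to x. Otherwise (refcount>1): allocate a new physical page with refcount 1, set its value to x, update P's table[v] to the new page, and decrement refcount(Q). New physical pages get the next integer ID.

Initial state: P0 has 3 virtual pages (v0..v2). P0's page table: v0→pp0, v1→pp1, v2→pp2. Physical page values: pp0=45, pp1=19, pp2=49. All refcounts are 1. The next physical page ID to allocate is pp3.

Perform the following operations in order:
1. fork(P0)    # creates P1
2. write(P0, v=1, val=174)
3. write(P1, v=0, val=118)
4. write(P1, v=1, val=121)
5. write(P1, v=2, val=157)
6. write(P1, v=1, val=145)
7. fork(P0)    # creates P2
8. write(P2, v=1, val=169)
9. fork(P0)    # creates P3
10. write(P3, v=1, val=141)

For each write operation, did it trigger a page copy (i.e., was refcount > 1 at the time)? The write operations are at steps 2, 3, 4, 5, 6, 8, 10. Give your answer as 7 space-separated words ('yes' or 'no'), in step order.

Op 1: fork(P0) -> P1. 3 ppages; refcounts: pp0:2 pp1:2 pp2:2
Op 2: write(P0, v1, 174). refcount(pp1)=2>1 -> COPY to pp3. 4 ppages; refcounts: pp0:2 pp1:1 pp2:2 pp3:1
Op 3: write(P1, v0, 118). refcount(pp0)=2>1 -> COPY to pp4. 5 ppages; refcounts: pp0:1 pp1:1 pp2:2 pp3:1 pp4:1
Op 4: write(P1, v1, 121). refcount(pp1)=1 -> write in place. 5 ppages; refcounts: pp0:1 pp1:1 pp2:2 pp3:1 pp4:1
Op 5: write(P1, v2, 157). refcount(pp2)=2>1 -> COPY to pp5. 6 ppages; refcounts: pp0:1 pp1:1 pp2:1 pp3:1 pp4:1 pp5:1
Op 6: write(P1, v1, 145). refcount(pp1)=1 -> write in place. 6 ppages; refcounts: pp0:1 pp1:1 pp2:1 pp3:1 pp4:1 pp5:1
Op 7: fork(P0) -> P2. 6 ppages; refcounts: pp0:2 pp1:1 pp2:2 pp3:2 pp4:1 pp5:1
Op 8: write(P2, v1, 169). refcount(pp3)=2>1 -> COPY to pp6. 7 ppages; refcounts: pp0:2 pp1:1 pp2:2 pp3:1 pp4:1 pp5:1 pp6:1
Op 9: fork(P0) -> P3. 7 ppages; refcounts: pp0:3 pp1:1 pp2:3 pp3:2 pp4:1 pp5:1 pp6:1
Op 10: write(P3, v1, 141). refcount(pp3)=2>1 -> COPY to pp7. 8 ppages; refcounts: pp0:3 pp1:1 pp2:3 pp3:1 pp4:1 pp5:1 pp6:1 pp7:1

yes yes no yes no yes yes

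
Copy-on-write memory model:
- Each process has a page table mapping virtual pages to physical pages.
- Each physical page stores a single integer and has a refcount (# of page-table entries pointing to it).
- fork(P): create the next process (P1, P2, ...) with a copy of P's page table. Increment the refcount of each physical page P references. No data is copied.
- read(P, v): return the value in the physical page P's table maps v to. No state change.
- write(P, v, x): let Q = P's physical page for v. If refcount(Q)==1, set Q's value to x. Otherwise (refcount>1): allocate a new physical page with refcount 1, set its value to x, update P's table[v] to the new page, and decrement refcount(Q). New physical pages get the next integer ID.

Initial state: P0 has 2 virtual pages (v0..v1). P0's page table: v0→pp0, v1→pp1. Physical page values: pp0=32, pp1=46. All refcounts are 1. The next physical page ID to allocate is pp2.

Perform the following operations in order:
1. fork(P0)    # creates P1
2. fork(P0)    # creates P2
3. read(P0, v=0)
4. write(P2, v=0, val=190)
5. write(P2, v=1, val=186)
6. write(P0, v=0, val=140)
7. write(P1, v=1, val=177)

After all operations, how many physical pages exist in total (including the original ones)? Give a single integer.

Op 1: fork(P0) -> P1. 2 ppages; refcounts: pp0:2 pp1:2
Op 2: fork(P0) -> P2. 2 ppages; refcounts: pp0:3 pp1:3
Op 3: read(P0, v0) -> 32. No state change.
Op 4: write(P2, v0, 190). refcount(pp0)=3>1 -> COPY to pp2. 3 ppages; refcounts: pp0:2 pp1:3 pp2:1
Op 5: write(P2, v1, 186). refcount(pp1)=3>1 -> COPY to pp3. 4 ppages; refcounts: pp0:2 pp1:2 pp2:1 pp3:1
Op 6: write(P0, v0, 140). refcount(pp0)=2>1 -> COPY to pp4. 5 ppages; refcounts: pp0:1 pp1:2 pp2:1 pp3:1 pp4:1
Op 7: write(P1, v1, 177). refcount(pp1)=2>1 -> COPY to pp5. 6 ppages; refcounts: pp0:1 pp1:1 pp2:1 pp3:1 pp4:1 pp5:1

Answer: 6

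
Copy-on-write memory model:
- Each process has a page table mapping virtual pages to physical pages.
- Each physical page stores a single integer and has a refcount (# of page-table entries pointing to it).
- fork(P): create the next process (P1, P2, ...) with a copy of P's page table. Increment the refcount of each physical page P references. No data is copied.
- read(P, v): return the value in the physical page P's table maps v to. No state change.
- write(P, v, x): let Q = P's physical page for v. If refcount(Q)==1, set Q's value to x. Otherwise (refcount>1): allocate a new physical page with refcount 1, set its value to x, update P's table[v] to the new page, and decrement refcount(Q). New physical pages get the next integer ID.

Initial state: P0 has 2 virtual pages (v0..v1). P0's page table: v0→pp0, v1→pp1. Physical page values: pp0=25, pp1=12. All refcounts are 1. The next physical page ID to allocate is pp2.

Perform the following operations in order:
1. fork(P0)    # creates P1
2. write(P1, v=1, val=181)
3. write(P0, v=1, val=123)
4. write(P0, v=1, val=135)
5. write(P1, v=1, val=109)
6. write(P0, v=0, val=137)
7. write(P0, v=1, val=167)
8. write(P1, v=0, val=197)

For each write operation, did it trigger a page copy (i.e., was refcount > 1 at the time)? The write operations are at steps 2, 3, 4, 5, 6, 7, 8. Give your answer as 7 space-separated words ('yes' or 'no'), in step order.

Op 1: fork(P0) -> P1. 2 ppages; refcounts: pp0:2 pp1:2
Op 2: write(P1, v1, 181). refcount(pp1)=2>1 -> COPY to pp2. 3 ppages; refcounts: pp0:2 pp1:1 pp2:1
Op 3: write(P0, v1, 123). refcount(pp1)=1 -> write in place. 3 ppages; refcounts: pp0:2 pp1:1 pp2:1
Op 4: write(P0, v1, 135). refcount(pp1)=1 -> write in place. 3 ppages; refcounts: pp0:2 pp1:1 pp2:1
Op 5: write(P1, v1, 109). refcount(pp2)=1 -> write in place. 3 ppages; refcounts: pp0:2 pp1:1 pp2:1
Op 6: write(P0, v0, 137). refcount(pp0)=2>1 -> COPY to pp3. 4 ppages; refcounts: pp0:1 pp1:1 pp2:1 pp3:1
Op 7: write(P0, v1, 167). refcount(pp1)=1 -> write in place. 4 ppages; refcounts: pp0:1 pp1:1 pp2:1 pp3:1
Op 8: write(P1, v0, 197). refcount(pp0)=1 -> write in place. 4 ppages; refcounts: pp0:1 pp1:1 pp2:1 pp3:1

yes no no no yes no no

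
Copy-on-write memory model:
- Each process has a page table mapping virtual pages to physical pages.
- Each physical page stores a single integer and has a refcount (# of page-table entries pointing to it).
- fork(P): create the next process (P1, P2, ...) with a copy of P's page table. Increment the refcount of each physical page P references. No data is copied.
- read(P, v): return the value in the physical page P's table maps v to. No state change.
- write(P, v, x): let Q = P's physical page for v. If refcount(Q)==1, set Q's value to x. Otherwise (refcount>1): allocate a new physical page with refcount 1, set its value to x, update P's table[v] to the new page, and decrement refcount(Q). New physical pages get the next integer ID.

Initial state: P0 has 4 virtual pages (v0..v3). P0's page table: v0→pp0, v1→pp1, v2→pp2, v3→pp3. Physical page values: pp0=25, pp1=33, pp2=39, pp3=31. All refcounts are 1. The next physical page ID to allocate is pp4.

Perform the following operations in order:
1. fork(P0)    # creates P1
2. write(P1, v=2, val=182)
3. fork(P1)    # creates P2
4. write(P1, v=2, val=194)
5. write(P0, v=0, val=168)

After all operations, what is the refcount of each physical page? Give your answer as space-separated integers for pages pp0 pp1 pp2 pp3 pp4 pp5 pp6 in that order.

Answer: 2 3 1 3 1 1 1

Derivation:
Op 1: fork(P0) -> P1. 4 ppages; refcounts: pp0:2 pp1:2 pp2:2 pp3:2
Op 2: write(P1, v2, 182). refcount(pp2)=2>1 -> COPY to pp4. 5 ppages; refcounts: pp0:2 pp1:2 pp2:1 pp3:2 pp4:1
Op 3: fork(P1) -> P2. 5 ppages; refcounts: pp0:3 pp1:3 pp2:1 pp3:3 pp4:2
Op 4: write(P1, v2, 194). refcount(pp4)=2>1 -> COPY to pp5. 6 ppages; refcounts: pp0:3 pp1:3 pp2:1 pp3:3 pp4:1 pp5:1
Op 5: write(P0, v0, 168). refcount(pp0)=3>1 -> COPY to pp6. 7 ppages; refcounts: pp0:2 pp1:3 pp2:1 pp3:3 pp4:1 pp5:1 pp6:1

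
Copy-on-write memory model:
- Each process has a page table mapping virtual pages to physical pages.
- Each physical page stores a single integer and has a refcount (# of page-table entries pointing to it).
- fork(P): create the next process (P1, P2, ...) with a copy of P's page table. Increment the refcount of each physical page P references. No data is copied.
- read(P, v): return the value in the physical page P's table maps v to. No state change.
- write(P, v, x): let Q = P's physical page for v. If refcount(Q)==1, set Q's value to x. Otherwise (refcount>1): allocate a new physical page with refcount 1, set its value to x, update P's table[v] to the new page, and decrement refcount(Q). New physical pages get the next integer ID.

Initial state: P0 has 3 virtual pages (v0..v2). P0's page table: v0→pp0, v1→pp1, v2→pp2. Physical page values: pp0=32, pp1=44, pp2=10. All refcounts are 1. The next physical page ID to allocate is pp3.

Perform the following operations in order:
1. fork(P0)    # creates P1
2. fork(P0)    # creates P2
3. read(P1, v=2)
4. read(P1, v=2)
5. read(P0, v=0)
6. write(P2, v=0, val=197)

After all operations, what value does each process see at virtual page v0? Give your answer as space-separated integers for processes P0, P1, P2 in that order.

Op 1: fork(P0) -> P1. 3 ppages; refcounts: pp0:2 pp1:2 pp2:2
Op 2: fork(P0) -> P2. 3 ppages; refcounts: pp0:3 pp1:3 pp2:3
Op 3: read(P1, v2) -> 10. No state change.
Op 4: read(P1, v2) -> 10. No state change.
Op 5: read(P0, v0) -> 32. No state change.
Op 6: write(P2, v0, 197). refcount(pp0)=3>1 -> COPY to pp3. 4 ppages; refcounts: pp0:2 pp1:3 pp2:3 pp3:1
P0: v0 -> pp0 = 32
P1: v0 -> pp0 = 32
P2: v0 -> pp3 = 197

Answer: 32 32 197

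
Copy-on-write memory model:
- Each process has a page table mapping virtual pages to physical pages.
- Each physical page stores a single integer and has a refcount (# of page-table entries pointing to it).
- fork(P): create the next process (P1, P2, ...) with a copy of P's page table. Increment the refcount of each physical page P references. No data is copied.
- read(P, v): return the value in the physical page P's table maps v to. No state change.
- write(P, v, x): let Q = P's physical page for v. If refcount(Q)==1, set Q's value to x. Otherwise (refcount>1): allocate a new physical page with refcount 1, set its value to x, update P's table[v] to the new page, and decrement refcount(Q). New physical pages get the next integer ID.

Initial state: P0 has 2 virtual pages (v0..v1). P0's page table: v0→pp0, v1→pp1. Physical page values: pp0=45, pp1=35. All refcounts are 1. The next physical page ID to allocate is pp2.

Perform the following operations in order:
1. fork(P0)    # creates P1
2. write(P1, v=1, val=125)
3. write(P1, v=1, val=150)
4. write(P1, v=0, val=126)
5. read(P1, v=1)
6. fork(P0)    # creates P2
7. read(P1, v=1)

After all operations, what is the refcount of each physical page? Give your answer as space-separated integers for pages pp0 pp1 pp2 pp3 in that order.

Op 1: fork(P0) -> P1. 2 ppages; refcounts: pp0:2 pp1:2
Op 2: write(P1, v1, 125). refcount(pp1)=2>1 -> COPY to pp2. 3 ppages; refcounts: pp0:2 pp1:1 pp2:1
Op 3: write(P1, v1, 150). refcount(pp2)=1 -> write in place. 3 ppages; refcounts: pp0:2 pp1:1 pp2:1
Op 4: write(P1, v0, 126). refcount(pp0)=2>1 -> COPY to pp3. 4 ppages; refcounts: pp0:1 pp1:1 pp2:1 pp3:1
Op 5: read(P1, v1) -> 150. No state change.
Op 6: fork(P0) -> P2. 4 ppages; refcounts: pp0:2 pp1:2 pp2:1 pp3:1
Op 7: read(P1, v1) -> 150. No state change.

Answer: 2 2 1 1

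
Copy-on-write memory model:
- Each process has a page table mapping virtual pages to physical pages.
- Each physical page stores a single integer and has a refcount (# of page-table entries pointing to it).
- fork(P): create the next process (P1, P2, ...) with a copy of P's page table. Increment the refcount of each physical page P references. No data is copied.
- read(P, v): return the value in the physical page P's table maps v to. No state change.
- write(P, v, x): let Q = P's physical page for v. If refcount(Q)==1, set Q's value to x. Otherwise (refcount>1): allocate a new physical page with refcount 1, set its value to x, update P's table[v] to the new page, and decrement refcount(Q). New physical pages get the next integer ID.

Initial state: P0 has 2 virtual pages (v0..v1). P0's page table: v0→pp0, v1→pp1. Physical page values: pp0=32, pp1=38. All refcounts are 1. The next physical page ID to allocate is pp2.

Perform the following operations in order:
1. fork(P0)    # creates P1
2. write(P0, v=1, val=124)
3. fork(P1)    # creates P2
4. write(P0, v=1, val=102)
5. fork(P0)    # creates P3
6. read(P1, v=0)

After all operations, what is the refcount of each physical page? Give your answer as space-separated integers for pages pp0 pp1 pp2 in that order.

Op 1: fork(P0) -> P1. 2 ppages; refcounts: pp0:2 pp1:2
Op 2: write(P0, v1, 124). refcount(pp1)=2>1 -> COPY to pp2. 3 ppages; refcounts: pp0:2 pp1:1 pp2:1
Op 3: fork(P1) -> P2. 3 ppages; refcounts: pp0:3 pp1:2 pp2:1
Op 4: write(P0, v1, 102). refcount(pp2)=1 -> write in place. 3 ppages; refcounts: pp0:3 pp1:2 pp2:1
Op 5: fork(P0) -> P3. 3 ppages; refcounts: pp0:4 pp1:2 pp2:2
Op 6: read(P1, v0) -> 32. No state change.

Answer: 4 2 2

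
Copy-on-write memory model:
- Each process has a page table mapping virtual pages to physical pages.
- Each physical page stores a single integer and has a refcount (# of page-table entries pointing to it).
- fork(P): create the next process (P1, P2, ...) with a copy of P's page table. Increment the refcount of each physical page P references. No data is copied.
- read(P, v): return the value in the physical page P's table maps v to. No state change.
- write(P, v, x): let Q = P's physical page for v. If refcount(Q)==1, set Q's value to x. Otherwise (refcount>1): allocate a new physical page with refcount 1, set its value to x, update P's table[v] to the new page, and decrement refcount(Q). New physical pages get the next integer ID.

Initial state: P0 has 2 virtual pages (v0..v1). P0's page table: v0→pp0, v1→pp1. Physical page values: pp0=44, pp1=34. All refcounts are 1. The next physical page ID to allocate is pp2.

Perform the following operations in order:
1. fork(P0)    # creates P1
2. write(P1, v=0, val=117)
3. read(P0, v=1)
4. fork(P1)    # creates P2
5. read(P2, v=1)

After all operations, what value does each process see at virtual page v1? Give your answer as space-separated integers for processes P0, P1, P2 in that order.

Answer: 34 34 34

Derivation:
Op 1: fork(P0) -> P1. 2 ppages; refcounts: pp0:2 pp1:2
Op 2: write(P1, v0, 117). refcount(pp0)=2>1 -> COPY to pp2. 3 ppages; refcounts: pp0:1 pp1:2 pp2:1
Op 3: read(P0, v1) -> 34. No state change.
Op 4: fork(P1) -> P2. 3 ppages; refcounts: pp0:1 pp1:3 pp2:2
Op 5: read(P2, v1) -> 34. No state change.
P0: v1 -> pp1 = 34
P1: v1 -> pp1 = 34
P2: v1 -> pp1 = 34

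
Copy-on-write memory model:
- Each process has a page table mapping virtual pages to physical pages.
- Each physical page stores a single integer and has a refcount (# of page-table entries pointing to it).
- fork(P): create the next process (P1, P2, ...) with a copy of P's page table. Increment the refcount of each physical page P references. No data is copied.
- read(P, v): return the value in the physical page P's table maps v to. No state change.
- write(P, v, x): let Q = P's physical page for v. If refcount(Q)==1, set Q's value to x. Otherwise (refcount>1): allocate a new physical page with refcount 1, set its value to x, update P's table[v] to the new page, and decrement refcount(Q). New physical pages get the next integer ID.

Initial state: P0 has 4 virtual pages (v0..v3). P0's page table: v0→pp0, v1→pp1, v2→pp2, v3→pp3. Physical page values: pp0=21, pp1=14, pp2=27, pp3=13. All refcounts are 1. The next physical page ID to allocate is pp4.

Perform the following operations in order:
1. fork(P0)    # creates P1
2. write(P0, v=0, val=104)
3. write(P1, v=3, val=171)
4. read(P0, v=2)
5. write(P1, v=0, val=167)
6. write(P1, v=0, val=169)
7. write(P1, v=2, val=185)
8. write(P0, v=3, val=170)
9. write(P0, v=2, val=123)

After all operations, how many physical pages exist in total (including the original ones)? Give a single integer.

Op 1: fork(P0) -> P1. 4 ppages; refcounts: pp0:2 pp1:2 pp2:2 pp3:2
Op 2: write(P0, v0, 104). refcount(pp0)=2>1 -> COPY to pp4. 5 ppages; refcounts: pp0:1 pp1:2 pp2:2 pp3:2 pp4:1
Op 3: write(P1, v3, 171). refcount(pp3)=2>1 -> COPY to pp5. 6 ppages; refcounts: pp0:1 pp1:2 pp2:2 pp3:1 pp4:1 pp5:1
Op 4: read(P0, v2) -> 27. No state change.
Op 5: write(P1, v0, 167). refcount(pp0)=1 -> write in place. 6 ppages; refcounts: pp0:1 pp1:2 pp2:2 pp3:1 pp4:1 pp5:1
Op 6: write(P1, v0, 169). refcount(pp0)=1 -> write in place. 6 ppages; refcounts: pp0:1 pp1:2 pp2:2 pp3:1 pp4:1 pp5:1
Op 7: write(P1, v2, 185). refcount(pp2)=2>1 -> COPY to pp6. 7 ppages; refcounts: pp0:1 pp1:2 pp2:1 pp3:1 pp4:1 pp5:1 pp6:1
Op 8: write(P0, v3, 170). refcount(pp3)=1 -> write in place. 7 ppages; refcounts: pp0:1 pp1:2 pp2:1 pp3:1 pp4:1 pp5:1 pp6:1
Op 9: write(P0, v2, 123). refcount(pp2)=1 -> write in place. 7 ppages; refcounts: pp0:1 pp1:2 pp2:1 pp3:1 pp4:1 pp5:1 pp6:1

Answer: 7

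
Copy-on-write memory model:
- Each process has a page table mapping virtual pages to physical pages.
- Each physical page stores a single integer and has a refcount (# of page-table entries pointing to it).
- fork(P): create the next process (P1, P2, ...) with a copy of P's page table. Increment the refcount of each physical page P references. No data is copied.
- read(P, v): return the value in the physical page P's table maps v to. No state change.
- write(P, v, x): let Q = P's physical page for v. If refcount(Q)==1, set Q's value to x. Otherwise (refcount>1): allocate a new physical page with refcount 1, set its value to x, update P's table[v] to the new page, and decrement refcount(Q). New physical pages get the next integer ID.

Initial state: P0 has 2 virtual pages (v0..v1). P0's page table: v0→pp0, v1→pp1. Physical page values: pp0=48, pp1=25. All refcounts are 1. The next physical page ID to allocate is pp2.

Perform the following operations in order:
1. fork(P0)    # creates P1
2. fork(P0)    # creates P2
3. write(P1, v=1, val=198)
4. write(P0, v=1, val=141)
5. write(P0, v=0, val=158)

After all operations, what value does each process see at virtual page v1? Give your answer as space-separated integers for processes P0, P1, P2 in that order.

Answer: 141 198 25

Derivation:
Op 1: fork(P0) -> P1. 2 ppages; refcounts: pp0:2 pp1:2
Op 2: fork(P0) -> P2. 2 ppages; refcounts: pp0:3 pp1:3
Op 3: write(P1, v1, 198). refcount(pp1)=3>1 -> COPY to pp2. 3 ppages; refcounts: pp0:3 pp1:2 pp2:1
Op 4: write(P0, v1, 141). refcount(pp1)=2>1 -> COPY to pp3. 4 ppages; refcounts: pp0:3 pp1:1 pp2:1 pp3:1
Op 5: write(P0, v0, 158). refcount(pp0)=3>1 -> COPY to pp4. 5 ppages; refcounts: pp0:2 pp1:1 pp2:1 pp3:1 pp4:1
P0: v1 -> pp3 = 141
P1: v1 -> pp2 = 198
P2: v1 -> pp1 = 25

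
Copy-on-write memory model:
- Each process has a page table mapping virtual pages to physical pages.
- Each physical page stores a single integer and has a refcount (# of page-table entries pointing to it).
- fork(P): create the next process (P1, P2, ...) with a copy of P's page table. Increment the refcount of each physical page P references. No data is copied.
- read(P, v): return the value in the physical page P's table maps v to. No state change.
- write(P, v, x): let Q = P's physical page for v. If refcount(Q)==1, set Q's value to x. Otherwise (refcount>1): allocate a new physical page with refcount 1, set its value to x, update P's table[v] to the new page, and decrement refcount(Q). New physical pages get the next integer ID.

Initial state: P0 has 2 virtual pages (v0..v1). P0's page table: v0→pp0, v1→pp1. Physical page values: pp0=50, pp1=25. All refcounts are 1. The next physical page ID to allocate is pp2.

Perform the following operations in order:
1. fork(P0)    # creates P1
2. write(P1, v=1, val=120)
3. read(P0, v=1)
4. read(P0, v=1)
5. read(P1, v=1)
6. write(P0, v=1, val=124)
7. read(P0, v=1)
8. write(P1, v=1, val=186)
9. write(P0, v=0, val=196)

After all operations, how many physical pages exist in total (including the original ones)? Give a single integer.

Op 1: fork(P0) -> P1. 2 ppages; refcounts: pp0:2 pp1:2
Op 2: write(P1, v1, 120). refcount(pp1)=2>1 -> COPY to pp2. 3 ppages; refcounts: pp0:2 pp1:1 pp2:1
Op 3: read(P0, v1) -> 25. No state change.
Op 4: read(P0, v1) -> 25. No state change.
Op 5: read(P1, v1) -> 120. No state change.
Op 6: write(P0, v1, 124). refcount(pp1)=1 -> write in place. 3 ppages; refcounts: pp0:2 pp1:1 pp2:1
Op 7: read(P0, v1) -> 124. No state change.
Op 8: write(P1, v1, 186). refcount(pp2)=1 -> write in place. 3 ppages; refcounts: pp0:2 pp1:1 pp2:1
Op 9: write(P0, v0, 196). refcount(pp0)=2>1 -> COPY to pp3. 4 ppages; refcounts: pp0:1 pp1:1 pp2:1 pp3:1

Answer: 4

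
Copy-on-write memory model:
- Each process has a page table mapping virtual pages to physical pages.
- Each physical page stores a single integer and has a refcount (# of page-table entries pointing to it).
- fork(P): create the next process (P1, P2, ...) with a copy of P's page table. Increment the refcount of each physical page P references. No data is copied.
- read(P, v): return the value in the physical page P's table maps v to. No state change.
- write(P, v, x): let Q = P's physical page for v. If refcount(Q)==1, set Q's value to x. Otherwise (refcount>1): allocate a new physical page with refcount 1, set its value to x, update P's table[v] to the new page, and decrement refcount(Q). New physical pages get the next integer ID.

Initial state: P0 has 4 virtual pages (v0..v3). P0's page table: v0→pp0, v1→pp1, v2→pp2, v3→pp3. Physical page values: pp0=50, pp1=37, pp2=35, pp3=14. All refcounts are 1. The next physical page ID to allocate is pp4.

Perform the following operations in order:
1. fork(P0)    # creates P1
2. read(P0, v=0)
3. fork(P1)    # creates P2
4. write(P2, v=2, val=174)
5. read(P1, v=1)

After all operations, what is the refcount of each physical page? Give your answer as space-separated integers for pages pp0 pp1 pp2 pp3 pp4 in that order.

Op 1: fork(P0) -> P1. 4 ppages; refcounts: pp0:2 pp1:2 pp2:2 pp3:2
Op 2: read(P0, v0) -> 50. No state change.
Op 3: fork(P1) -> P2. 4 ppages; refcounts: pp0:3 pp1:3 pp2:3 pp3:3
Op 4: write(P2, v2, 174). refcount(pp2)=3>1 -> COPY to pp4. 5 ppages; refcounts: pp0:3 pp1:3 pp2:2 pp3:3 pp4:1
Op 5: read(P1, v1) -> 37. No state change.

Answer: 3 3 2 3 1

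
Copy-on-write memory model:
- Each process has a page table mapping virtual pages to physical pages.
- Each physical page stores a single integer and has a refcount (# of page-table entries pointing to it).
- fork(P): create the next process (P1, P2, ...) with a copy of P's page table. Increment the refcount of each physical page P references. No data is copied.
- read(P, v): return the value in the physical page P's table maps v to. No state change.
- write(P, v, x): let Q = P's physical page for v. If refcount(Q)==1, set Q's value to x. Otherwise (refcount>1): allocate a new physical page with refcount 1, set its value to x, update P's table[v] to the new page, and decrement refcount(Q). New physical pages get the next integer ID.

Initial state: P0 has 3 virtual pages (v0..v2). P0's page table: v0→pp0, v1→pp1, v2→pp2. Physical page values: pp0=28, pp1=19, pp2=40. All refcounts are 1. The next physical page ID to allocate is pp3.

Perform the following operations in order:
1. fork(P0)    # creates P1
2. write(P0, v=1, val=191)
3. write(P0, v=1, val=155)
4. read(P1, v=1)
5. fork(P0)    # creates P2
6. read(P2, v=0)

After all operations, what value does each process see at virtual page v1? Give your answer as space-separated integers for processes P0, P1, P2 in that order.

Op 1: fork(P0) -> P1. 3 ppages; refcounts: pp0:2 pp1:2 pp2:2
Op 2: write(P0, v1, 191). refcount(pp1)=2>1 -> COPY to pp3. 4 ppages; refcounts: pp0:2 pp1:1 pp2:2 pp3:1
Op 3: write(P0, v1, 155). refcount(pp3)=1 -> write in place. 4 ppages; refcounts: pp0:2 pp1:1 pp2:2 pp3:1
Op 4: read(P1, v1) -> 19. No state change.
Op 5: fork(P0) -> P2. 4 ppages; refcounts: pp0:3 pp1:1 pp2:3 pp3:2
Op 6: read(P2, v0) -> 28. No state change.
P0: v1 -> pp3 = 155
P1: v1 -> pp1 = 19
P2: v1 -> pp3 = 155

Answer: 155 19 155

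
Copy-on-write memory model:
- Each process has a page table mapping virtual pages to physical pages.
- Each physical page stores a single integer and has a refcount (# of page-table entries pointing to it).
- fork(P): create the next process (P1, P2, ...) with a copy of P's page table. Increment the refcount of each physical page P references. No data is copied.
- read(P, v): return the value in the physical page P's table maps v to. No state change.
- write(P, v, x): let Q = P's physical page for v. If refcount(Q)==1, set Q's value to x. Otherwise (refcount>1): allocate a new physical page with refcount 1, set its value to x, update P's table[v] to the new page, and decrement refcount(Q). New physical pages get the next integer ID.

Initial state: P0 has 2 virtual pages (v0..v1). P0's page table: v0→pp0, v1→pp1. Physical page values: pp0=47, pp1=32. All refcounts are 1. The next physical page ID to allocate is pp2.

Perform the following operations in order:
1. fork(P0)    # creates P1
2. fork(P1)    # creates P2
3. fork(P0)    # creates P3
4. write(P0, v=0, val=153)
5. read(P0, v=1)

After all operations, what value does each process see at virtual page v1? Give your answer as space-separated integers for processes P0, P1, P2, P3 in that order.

Answer: 32 32 32 32

Derivation:
Op 1: fork(P0) -> P1. 2 ppages; refcounts: pp0:2 pp1:2
Op 2: fork(P1) -> P2. 2 ppages; refcounts: pp0:3 pp1:3
Op 3: fork(P0) -> P3. 2 ppages; refcounts: pp0:4 pp1:4
Op 4: write(P0, v0, 153). refcount(pp0)=4>1 -> COPY to pp2. 3 ppages; refcounts: pp0:3 pp1:4 pp2:1
Op 5: read(P0, v1) -> 32. No state change.
P0: v1 -> pp1 = 32
P1: v1 -> pp1 = 32
P2: v1 -> pp1 = 32
P3: v1 -> pp1 = 32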